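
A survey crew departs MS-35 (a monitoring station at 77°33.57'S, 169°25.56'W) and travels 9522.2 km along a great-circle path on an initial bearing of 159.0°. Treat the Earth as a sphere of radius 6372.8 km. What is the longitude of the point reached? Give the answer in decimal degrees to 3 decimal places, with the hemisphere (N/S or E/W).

11.245°W

MS-35: φ = -77.55950°, λ = -169.42600°
δ = d/R = 9522.2/6372.8 = 1.494194 rad
φ₂ = arcsin(sin φ₁ cos δ + cos φ₁ sin δ cos θ)
   = arcsin(-0.97652·0.07653 + 0.21543·0.99707·-0.93358) = -15.97738°
λ₂ = λ₁ + atan2(sin θ sin δ cos φ₁, cos δ − sin φ₁ sin φ₂) = -11.24494°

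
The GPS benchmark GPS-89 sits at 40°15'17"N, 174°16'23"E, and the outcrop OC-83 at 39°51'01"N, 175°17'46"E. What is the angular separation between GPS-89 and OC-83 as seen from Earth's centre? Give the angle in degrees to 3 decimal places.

0.881°

GPS-89: φ = +40.25472°, λ = +174.27306°
OC-83: φ = +39.85028°, λ = +175.29611°
Δφ = -0.4044°,  Δλ = 1.0231°
a = sin²(Δφ/2) + cos φ₁ cos φ₂ sin²(Δλ/2) = 0.000059
c = 2·arcsin(√a) = 0.015383 rad = 0.8814°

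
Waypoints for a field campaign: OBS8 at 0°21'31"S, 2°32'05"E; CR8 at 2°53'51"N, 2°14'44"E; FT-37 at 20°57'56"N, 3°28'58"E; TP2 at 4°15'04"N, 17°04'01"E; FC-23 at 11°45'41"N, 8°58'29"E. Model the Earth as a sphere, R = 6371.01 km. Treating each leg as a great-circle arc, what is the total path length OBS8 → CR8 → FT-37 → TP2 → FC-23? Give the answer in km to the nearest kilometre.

OBS8: φ = -0.35861°, λ = +2.53472°
CR8: φ = +2.89750°, λ = +2.24556°
FT-37: φ = +20.96556°, λ = +3.48278°
TP2: φ = +4.25111°, λ = +17.06694°
FC-23: φ = +11.76139°, λ = +8.97472°
OBS8→CR8: c = 0.057053 rad, d = 363.49 km
CR8→FT-37: c = 0.316047 rad, d = 2013.54 km
FT-37→TP2: c = 0.371731 rad, d = 2368.30 km
TP2→FC-23: c = 0.191604 rad, d = 1220.71 km
Total = 363.49 + 2013.54 + 2368.30 + 1220.71 = 5966.04 km

5966 km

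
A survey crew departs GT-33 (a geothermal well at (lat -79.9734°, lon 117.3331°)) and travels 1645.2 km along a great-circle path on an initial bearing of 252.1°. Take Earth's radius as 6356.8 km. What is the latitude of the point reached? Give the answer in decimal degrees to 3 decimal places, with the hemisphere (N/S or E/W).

74.934°S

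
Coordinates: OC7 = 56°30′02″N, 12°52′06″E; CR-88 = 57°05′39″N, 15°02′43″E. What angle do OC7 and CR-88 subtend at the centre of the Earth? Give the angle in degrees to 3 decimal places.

OC7: φ = +56.50056°, λ = +12.86833°
CR-88: φ = +57.09417°, λ = +15.04528°
Δφ = 0.5936°,  Δλ = 2.1769°
a = sin²(Δφ/2) + cos φ₁ cos φ₂ sin²(Δλ/2) = 0.000135
c = 2·arcsin(√a) = 0.023241 rad = 1.3316°

1.332°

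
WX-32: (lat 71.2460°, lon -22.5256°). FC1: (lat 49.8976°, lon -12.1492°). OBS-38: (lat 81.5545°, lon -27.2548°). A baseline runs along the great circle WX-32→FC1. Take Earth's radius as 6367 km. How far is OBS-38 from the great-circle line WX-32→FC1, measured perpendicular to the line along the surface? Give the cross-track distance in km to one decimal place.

δ₁₃ = central angle WX-32→OBS-38 = 0.180813 rad  (haversine)
θ₁₃ = bearing WX-32→OBS-38 = 356.139°,  θ₁₂ = bearing WX-32→FC1 = 161.857°
dₓₜ = R·arcsin(sin δ₁₃ · sin(θ₁₃ − θ₁₂)) = 6367·arcsin(0.17983·sin(194.282°)) = -282.559 km
|dₓₜ| = 282.559 km

282.6 km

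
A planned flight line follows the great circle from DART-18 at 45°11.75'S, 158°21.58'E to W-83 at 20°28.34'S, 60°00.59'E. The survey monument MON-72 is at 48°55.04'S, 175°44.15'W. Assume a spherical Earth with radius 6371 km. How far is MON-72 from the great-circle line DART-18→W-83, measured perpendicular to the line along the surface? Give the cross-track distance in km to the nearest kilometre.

1312 km

DART-18: φ = -45.19583°, λ = +158.35967°
W-83: φ = -20.47233°, λ = +60.00983°
MON-72: φ = -48.91733°, λ = -175.73583°
δ₁₃ = central angle DART-18→MON-72 = 0.313168 rad  (haversine)
θ₁₃ = bearing DART-18→MON-72 = 111.269°,  θ₁₂ = bearing DART-18→W-83 = 249.694°
dₓₜ = R·arcsin(sin δ₁₃ · sin(θ₁₃ − θ₁₂)) = 6371·arcsin(0.30807·sin(-138.424°)) = -1311.744 km
|dₓₜ| = 1311.744 km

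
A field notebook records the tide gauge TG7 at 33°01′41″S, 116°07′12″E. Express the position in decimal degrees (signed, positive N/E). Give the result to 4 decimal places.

-33.0281°, +116.1200°

lat: 33.0281° S → -33.0281°
lon: 116.1200° E → +116.1200°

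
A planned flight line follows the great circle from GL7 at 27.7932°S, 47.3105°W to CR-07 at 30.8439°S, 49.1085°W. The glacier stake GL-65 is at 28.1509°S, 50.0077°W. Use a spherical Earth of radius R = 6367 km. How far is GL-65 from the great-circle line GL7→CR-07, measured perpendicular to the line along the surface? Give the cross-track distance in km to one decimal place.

216.7 km

δ₁₃ = central angle GL7→GL-65 = 0.042041 rad  (haversine)
θ₁₃ = bearing GL7→GL-65 = 260.829°,  θ₁₂ = bearing GL7→CR-07 = 206.762°
dₓₜ = R·arcsin(sin δ₁₃ · sin(θ₁₃ − θ₁₂)) = 6367·arcsin(0.04203·sin(54.067°)) = 216.714 km
|dₓₜ| = 216.714 km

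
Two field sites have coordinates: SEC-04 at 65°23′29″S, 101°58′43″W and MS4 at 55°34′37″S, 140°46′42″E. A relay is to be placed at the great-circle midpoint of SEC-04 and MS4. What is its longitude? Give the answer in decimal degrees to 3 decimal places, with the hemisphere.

SEC-04: φ = -65.39139°, λ = -101.97861°
MS4: φ = -55.57694°, λ = +140.77833°
Bx = cos φ₂ cos Δλ = -0.258775,  By = cos φ₂ sin Δλ = -0.502592
φₘ = atan2(sin φ₁ + sin φ₂, √((cos φ₁ + Bx)² + By²)) = -73.10341°
λₘ = λ₁ + atan2(By, cos φ₁ + Bx) = -174.56408°

174.564°W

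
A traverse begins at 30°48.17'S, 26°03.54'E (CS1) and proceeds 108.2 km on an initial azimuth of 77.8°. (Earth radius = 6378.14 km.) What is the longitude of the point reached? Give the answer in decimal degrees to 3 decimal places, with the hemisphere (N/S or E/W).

CS1: φ = -30.80283°, λ = +26.05900°
δ = d/R = 108.2/6378.14 = 0.016964 rad
φ₂ = arcsin(sin φ₁ cos δ + cos φ₁ sin δ cos θ)
   = arcsin(-0.51209·0.99986 + 0.85893·0.01696·0.21132) = -30.59275°
λ₂ = λ₁ + atan2(sin θ sin δ cos φ₁, cos δ − sin φ₁ sin φ₂) = 27.16266°

27.163°E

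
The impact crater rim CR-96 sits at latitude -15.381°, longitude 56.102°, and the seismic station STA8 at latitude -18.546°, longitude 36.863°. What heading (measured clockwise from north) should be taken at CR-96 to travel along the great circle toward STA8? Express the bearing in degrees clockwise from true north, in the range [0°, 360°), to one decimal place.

257.5°

Δλ = -19.2390°
y = sin Δλ · cos φ₂ = -0.312398
x = cos φ₁ sin φ₂ − sin φ₁ cos φ₂ cos Δλ = -0.069255
θ = atan2(y, x) = -102.4997° → 257.5003° (mod 360°)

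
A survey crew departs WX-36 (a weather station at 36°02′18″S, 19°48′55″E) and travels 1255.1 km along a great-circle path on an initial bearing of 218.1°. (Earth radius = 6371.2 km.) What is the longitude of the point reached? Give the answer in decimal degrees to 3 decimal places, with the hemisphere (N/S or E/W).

WX-36: φ = -36.03833°, λ = +19.81528°
δ = d/R = 1255.1/6371.2 = 0.196996 rad
φ₂ = arcsin(sin φ₁ cos δ + cos φ₁ sin δ cos θ)
   = arcsin(-0.58833·0.98066 + 0.80862·0.19572·-0.78694) = -44.54695°
λ₂ = λ₁ + atan2(sin θ sin δ cos φ₁, cos δ − sin φ₁ sin φ₂) = 10.05895°

10.059°E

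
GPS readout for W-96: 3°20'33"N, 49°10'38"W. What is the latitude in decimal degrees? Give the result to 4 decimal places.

3° + 20′/60 + 33″/3600 = 3 + 0.33333 + 0.00917 = 3.3425°

3.3425°N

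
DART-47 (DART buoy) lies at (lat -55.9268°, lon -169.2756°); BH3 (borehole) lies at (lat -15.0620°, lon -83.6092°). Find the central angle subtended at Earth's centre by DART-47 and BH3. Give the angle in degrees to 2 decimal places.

75.16°

Δφ = 40.8648°,  Δλ = 85.6664°
a = sin²(Δφ/2) + cos φ₁ cos φ₂ sin²(Δλ/2) = 0.371934
c = 2·arcsin(√a) = 1.311778 rad = 75.1594°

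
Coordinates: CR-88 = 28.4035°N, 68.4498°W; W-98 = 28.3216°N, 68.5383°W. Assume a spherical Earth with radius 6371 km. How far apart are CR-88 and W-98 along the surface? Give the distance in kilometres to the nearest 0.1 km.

12.6 km

Δφ = -0.0819°,  Δλ = -0.0885°
a = sin²(Δφ/2) + cos φ₁ cos φ₂ sin²(Δλ/2) = 0.000001
c = 2·arcsin(√a) = 0.001972 rad = 0.1130°
d = R·c = 6371 × 0.001972 = 12.6 km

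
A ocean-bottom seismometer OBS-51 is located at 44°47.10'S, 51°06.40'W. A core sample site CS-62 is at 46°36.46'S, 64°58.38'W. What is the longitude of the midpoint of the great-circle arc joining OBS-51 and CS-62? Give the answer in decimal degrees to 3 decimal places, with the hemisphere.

OBS-51: φ = -44.78500°, λ = -51.10667°
CS-62: φ = -46.60767°, λ = -64.97300°
Bx = cos φ₂ cos Δλ = 0.666970,  By = cos φ₂ sin Δλ = -0.164642
φₘ = atan2(sin φ₁ + sin φ₂, √((cos φ₁ + Bx)² + By²)) = -45.90645°
λₘ = λ₁ + atan2(By, cos φ₁ + Bx) = -57.92628°

57.926°W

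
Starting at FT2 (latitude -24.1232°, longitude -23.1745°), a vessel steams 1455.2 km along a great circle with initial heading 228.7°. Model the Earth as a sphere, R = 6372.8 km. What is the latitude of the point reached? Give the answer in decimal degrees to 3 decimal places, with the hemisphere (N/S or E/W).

δ = d/R = 1455.2/6372.8 = 0.228345 rad
φ₂ = arcsin(sin φ₁ cos δ + cos φ₁ sin δ cos θ)
   = arcsin(-0.40870·0.97404 + 0.91267·0.22637·-0.66000) = -32.30633°
λ₂ = λ₁ + atan2(sin θ sin δ cos φ₁, cos δ − sin φ₁ sin φ₂) = -34.78206°

32.306°S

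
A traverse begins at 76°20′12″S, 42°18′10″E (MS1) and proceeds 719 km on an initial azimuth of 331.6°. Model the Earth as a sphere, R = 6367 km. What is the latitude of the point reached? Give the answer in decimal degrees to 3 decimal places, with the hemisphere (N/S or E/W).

MS1: φ = -76.33667°, λ = +42.30278°
δ = d/R = 719/6367 = 0.112926 rad
φ₂ = arcsin(sin φ₁ cos δ + cos φ₁ sin δ cos θ)
   = arcsin(-0.97170·0.99363 + 0.23622·0.11269·0.87965) = -70.40669°
λ₂ = λ₁ + atan2(sin θ sin δ cos φ₁, cos δ − sin φ₁ sin φ₂) = 33.10599°

70.407°S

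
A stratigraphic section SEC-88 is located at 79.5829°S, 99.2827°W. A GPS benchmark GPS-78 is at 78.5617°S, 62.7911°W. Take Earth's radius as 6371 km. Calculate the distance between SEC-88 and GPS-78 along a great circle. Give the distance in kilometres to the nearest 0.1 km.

Δφ = 1.0212°,  Δλ = 36.4916°
a = sin²(Δφ/2) + cos φ₁ cos φ₂ sin²(Δλ/2) = 0.003594
c = 2·arcsin(√a) = 0.119979 rad = 6.8743°
d = R·c = 6371 × 0.119979 = 764.4 km

764.4 km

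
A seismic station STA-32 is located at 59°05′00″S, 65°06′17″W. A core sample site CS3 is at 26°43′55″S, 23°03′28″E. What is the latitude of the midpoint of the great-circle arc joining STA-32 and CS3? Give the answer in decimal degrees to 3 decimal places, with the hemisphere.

STA-32: φ = -59.08333°, λ = -65.10472°
CS3: φ = -26.73194°, λ = +23.05778°
Bx = cos φ₂ cos Δλ = 0.028638,  By = cos φ₂ sin Δλ = 0.892661
φₘ = atan2(sin φ₁ + sin φ₂, √((cos φ₁ + Bx)² + By²)) = -51.38407°
λₘ = λ₁ + atan2(By, cos φ₁ + Bx) = -6.38982°

51.384°S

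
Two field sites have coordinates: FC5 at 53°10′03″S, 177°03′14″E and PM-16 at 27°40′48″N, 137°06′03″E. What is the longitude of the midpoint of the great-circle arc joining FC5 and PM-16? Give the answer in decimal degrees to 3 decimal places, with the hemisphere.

153.072°E

FC5: φ = -53.16750°, λ = +177.05389°
PM-16: φ = +27.68000°, λ = +137.10083°
Bx = cos φ₂ cos Δλ = 0.678841,  By = cos φ₂ sin Δλ = -0.568668
φₘ = atan2(sin φ₁ + sin φ₂, √((cos φ₁ + Bx)² + By²)) = -13.49861°
λₘ = λ₁ + atan2(By, cos φ₁ + Bx) = 153.07170°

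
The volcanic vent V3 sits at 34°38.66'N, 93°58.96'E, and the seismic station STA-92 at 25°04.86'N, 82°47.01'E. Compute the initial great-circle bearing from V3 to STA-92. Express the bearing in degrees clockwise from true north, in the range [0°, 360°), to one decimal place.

228.4°

V3: φ = +34.64433°, λ = +93.98267°
STA-92: φ = +25.08100°, λ = +82.78350°
Δλ = -11.1992°
y = sin Δλ · cos φ₂ = -0.175907
x = cos φ₁ sin φ₂ − sin φ₁ cos φ₂ cos Δλ = -0.156333
θ = atan2(y, x) = -131.6284° → 228.3716° (mod 360°)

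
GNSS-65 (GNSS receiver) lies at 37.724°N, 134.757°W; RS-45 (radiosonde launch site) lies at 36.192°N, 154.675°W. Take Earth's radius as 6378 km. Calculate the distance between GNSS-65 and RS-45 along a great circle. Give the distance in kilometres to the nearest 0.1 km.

1776.5 km

Δφ = -1.5320°,  Δλ = -19.9180°
a = sin²(Δφ/2) + cos φ₁ cos φ₂ sin²(Δλ/2) = 0.019271
c = 2·arcsin(√a) = 0.278541 rad = 15.9592°
d = R·c = 6378 × 0.278541 = 1776.5 km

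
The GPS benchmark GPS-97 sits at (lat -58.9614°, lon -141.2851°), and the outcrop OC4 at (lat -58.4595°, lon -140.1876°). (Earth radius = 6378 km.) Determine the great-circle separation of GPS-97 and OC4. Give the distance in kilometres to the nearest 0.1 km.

84.5 km

Δφ = 0.5019°,  Δλ = 1.0975°
a = sin²(Δφ/2) + cos φ₁ cos φ₂ sin²(Δλ/2) = 0.000044
c = 2·arcsin(√a) = 0.013255 rad = 0.7595°
d = R·c = 6378 × 0.013255 = 84.5 km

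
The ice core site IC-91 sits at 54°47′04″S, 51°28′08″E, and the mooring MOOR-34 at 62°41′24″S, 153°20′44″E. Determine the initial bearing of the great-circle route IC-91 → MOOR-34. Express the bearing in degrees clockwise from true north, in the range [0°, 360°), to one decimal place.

142.7°

IC-91: φ = -54.78444°, λ = +51.46889°
MOOR-34: φ = -62.69000°, λ = +153.34556°
Δλ = 101.8767°
y = sin Δλ · cos φ₂ = 0.448983
x = cos φ₁ sin φ₂ − sin φ₁ cos φ₂ cos Δλ = -0.589522
θ = atan2(y, x) = 142.7069° → 142.7069° (mod 360°)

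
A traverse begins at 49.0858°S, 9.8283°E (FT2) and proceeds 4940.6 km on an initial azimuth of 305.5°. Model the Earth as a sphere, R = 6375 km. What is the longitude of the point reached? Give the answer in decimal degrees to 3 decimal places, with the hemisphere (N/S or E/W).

26.490°W

δ = d/R = 4940.6/6375 = 0.774996 rad
φ₂ = arcsin(sin φ₁ cos δ + cos φ₁ sin δ cos θ)
   = arcsin(-0.75569·0.71442 + 0.65493·0.69971·0.58070) = -15.88871°
λ₂ = λ₁ + atan2(sin θ sin δ cos φ₁, cos δ − sin φ₁ sin φ₂) = -26.49033°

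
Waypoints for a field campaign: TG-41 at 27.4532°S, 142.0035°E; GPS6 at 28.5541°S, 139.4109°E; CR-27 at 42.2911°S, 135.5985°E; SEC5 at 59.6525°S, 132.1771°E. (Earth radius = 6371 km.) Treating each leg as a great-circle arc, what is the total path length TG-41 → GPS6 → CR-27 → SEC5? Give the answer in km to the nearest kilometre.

TG-41→GPS6: c = 0.044330 rad, d = 282.43 km
GPS6→CR-27: c = 0.245738 rad, d = 1565.59 km
CR-27→SEC5: c = 0.305238 rad, d = 1944.67 km
Total = 282.43 + 1565.59 + 1944.67 = 3792.69 km

3793 km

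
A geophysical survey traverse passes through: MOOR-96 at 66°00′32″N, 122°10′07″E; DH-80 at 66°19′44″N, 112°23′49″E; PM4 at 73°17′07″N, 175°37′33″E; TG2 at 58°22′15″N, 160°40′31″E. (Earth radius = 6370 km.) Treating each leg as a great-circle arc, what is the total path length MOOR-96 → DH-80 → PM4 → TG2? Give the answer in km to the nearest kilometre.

4632 km

MOOR-96: φ = +66.00889°, λ = +122.16861°
DH-80: φ = +66.32889°, λ = +112.39694°
PM4: φ = +73.28528°, λ = +175.62583°
TG2: φ = +58.37083°, λ = +160.67528°
MOOR-96→DH-80: c = 0.069063 rad, d = 439.93 km
DH-80→PM4: c = 0.378610 rad, d = 2411.74 km
PM4→TG2: c = 0.279456 rad, d = 1780.14 km
Total = 439.93 + 2411.74 + 1780.14 = 4631.81 km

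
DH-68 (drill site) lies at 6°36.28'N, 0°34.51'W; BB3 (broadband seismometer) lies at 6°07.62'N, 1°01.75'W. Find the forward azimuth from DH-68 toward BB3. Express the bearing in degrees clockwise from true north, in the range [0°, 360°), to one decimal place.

DH-68: φ = +6.60467°, λ = -0.57517°
BB3: φ = +6.12700°, λ = -1.02917°
Δλ = -0.4540°
y = sin Δλ · cos φ₂ = -0.007878
x = cos φ₁ sin φ₂ − sin φ₁ cos φ₂ cos Δλ = -0.008333
θ = atan2(y, x) = -136.6067° → 223.3933° (mod 360°)

223.4°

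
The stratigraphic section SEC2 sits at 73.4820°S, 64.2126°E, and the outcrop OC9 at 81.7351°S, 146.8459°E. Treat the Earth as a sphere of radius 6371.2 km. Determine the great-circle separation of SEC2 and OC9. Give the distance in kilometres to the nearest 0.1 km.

1939.7 km

Δφ = -8.2531°,  Δλ = 82.6333°
a = sin²(Δφ/2) + cos φ₁ cos φ₂ sin²(Δλ/2) = 0.022993
c = 2·arcsin(√a) = 0.304445 rad = 17.4434°
d = R·c = 6371.2 × 0.304445 = 1939.7 km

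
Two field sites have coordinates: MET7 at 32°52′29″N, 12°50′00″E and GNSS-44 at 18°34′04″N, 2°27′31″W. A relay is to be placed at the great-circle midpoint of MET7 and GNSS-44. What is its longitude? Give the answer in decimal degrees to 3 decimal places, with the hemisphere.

4.722°E

MET7: φ = +32.87472°, λ = +12.83333°
GNSS-44: φ = +18.56778°, λ = -2.45861°
Bx = cos φ₂ cos Δλ = 0.914385,  By = cos φ₂ sin Δλ = -0.250009
φₘ = atan2(sin φ₁ + sin φ₂, √((cos φ₁ + Bx)² + By²)) = 25.92113°
λₘ = λ₁ + atan2(By, cos φ₁ + Bx) = 4.72234°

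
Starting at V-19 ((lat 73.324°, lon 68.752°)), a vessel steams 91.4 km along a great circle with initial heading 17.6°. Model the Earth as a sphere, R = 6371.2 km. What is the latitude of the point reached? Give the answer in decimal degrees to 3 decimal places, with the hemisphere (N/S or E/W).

74.106°N

δ = d/R = 91.4/6371.2 = 0.014346 rad
φ₂ = arcsin(sin φ₁ cos δ + cos φ₁ sin δ cos θ)
   = arcsin(0.95794·0.99990 + 0.28696·0.01435·0.95319) = 74.10559°
λ₂ = λ₁ + atan2(sin θ sin δ cos φ₁, cos δ − sin φ₁ sin φ₂) = 69.65951°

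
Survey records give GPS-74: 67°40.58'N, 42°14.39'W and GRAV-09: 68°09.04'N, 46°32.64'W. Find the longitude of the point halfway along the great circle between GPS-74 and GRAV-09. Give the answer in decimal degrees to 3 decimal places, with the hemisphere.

GPS-74: φ = +67.67633°, λ = -42.23983°
GRAV-09: φ = +68.15067°, λ = -46.54400°
Bx = cos φ₂ cos Δλ = 0.371118,  By = cos φ₂ sin Δλ = -0.027932
φₘ = atan2(sin φ₁ + sin φ₂, √((cos φ₁ + Bx)² + By²)) = 67.92758°
λₘ = λ₁ + atan2(By, cos φ₁ + Bx) = -44.36995°

44.370°W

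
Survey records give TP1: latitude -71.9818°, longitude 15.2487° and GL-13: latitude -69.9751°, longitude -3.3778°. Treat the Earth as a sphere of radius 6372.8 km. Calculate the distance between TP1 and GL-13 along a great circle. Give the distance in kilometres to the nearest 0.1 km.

Δφ = 2.0067°,  Δλ = -18.6265°
a = sin²(Δφ/2) + cos φ₁ cos φ₂ sin²(Δλ/2) = 0.003081
c = 2·arcsin(√a) = 0.111064 rad = 6.3635°
d = R·c = 6372.8 × 0.111064 = 707.8 km

707.8 km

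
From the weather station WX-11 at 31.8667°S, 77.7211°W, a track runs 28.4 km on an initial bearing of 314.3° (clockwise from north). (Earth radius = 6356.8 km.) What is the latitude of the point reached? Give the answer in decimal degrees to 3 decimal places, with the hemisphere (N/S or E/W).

31.688°S

δ = d/R = 28.4/6356.8 = 0.004468 rad
φ₂ = arcsin(sin φ₁ cos δ + cos φ₁ sin δ cos θ)
   = arcsin(-0.52794·0.99999 + 0.84928·0.00447·0.69842) = -31.68774°
λ₂ = λ₁ + atan2(sin θ sin δ cos φ₁, cos δ − sin φ₁ sin φ₂) = -77.93640°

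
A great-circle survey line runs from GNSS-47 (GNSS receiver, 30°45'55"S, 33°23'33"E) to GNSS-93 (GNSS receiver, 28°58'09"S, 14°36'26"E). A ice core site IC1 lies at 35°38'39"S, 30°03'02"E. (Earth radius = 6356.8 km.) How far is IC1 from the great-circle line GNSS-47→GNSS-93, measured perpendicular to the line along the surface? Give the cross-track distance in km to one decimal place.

553.7 km

GNSS-47: φ = -30.76528°, λ = +33.39250°
GNSS-93: φ = -28.96917°, λ = +14.60722°
IC1: φ = -35.64417°, λ = +30.05056°
δ₁₃ = central angle GNSS-47→IC1 = 0.098129 rad  (haversine)
θ₁₃ = bearing GNSS-47→IC1 = 208.917°,  θ₁₂ = bearing GNSS-47→GNSS-93 = 271.526°
dₓₜ = R·arcsin(sin δ₁₃ · sin(θ₁₃ − θ₁₂)) = 6356.8·arcsin(0.09797·sin(-62.609°)) = -553.663 km
|dₓₜ| = 553.663 km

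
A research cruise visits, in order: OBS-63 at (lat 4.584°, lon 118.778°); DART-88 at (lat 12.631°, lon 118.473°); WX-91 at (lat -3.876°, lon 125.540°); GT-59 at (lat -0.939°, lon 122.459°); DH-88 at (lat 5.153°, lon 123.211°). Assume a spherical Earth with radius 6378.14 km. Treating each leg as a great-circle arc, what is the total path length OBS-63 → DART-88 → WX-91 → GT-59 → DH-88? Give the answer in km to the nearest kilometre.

OBS-63→DART-88: c = 0.140545 rad, d = 896.42 km
DART-88→WX-91: c = 0.313082 rad, d = 1996.88 km
WX-91→GT-59: c = 0.074253 rad, d = 473.59 km
GT-59→DH-88: c = 0.107131 rad, d = 683.29 km
Total = 896.42 + 1996.88 + 473.59 + 683.29 = 4050.19 km

4050 km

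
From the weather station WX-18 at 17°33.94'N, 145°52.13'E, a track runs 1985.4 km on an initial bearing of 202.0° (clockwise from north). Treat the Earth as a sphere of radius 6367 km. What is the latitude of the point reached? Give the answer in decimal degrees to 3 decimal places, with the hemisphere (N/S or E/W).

0.920°N

WX-18: φ = +17.56567°, λ = +145.86883°
δ = d/R = 1985.4/6367 = 0.311827 rad
φ₂ = arcsin(sin φ₁ cos δ + cos φ₁ sin δ cos θ)
   = arcsin(0.30180·0.95177 + 0.95337·0.30680·-0.92718) = 0.91965°
λ₂ = λ₁ + atan2(sin θ sin δ cos φ₁, cos δ − sin φ₁ sin φ₂) = 139.26848°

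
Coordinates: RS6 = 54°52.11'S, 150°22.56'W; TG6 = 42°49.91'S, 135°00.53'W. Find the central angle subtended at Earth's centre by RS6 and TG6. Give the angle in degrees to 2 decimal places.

RS6: φ = -54.86850°, λ = -150.37600°
TG6: φ = -42.83183°, λ = -135.00883°
Δφ = 12.0367°,  Δλ = 15.3672°
a = sin²(Δφ/2) + cos φ₁ cos φ₂ sin²(Δλ/2) = 0.018537
c = 2·arcsin(√a) = 0.273148 rad = 15.6502°

15.65°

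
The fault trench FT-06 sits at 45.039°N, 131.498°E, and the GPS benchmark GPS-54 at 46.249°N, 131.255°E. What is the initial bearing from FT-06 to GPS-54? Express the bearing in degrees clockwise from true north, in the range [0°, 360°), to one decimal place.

352.1°

Δλ = -0.2430°
y = sin Δλ · cos φ₂ = -0.002933
x = cos φ₁ sin φ₂ − sin φ₁ cos φ₂ cos Δλ = 0.021121
θ = atan2(y, x) = -7.9054° → 352.0946° (mod 360°)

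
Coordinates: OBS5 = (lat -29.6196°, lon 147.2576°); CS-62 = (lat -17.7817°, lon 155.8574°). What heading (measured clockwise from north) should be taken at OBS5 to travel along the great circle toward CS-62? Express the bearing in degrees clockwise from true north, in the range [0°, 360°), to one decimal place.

35.5°

Δλ = 8.5998°
y = sin Δλ · cos φ₂ = 0.142388
x = cos φ₁ sin φ₂ − sin φ₁ cos φ₂ cos Δλ = 0.199852
θ = atan2(y, x) = 35.4687° → 35.4687° (mod 360°)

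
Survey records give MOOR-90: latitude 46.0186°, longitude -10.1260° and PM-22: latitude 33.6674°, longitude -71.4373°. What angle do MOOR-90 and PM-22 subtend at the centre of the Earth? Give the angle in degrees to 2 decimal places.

47.44°

Δφ = -12.3512°,  Δλ = -61.3113°
a = sin²(Δφ/2) + cos φ₁ cos φ₂ sin²(Δλ/2) = 0.161825
c = 2·arcsin(√a) = 0.827999 rad = 47.4409°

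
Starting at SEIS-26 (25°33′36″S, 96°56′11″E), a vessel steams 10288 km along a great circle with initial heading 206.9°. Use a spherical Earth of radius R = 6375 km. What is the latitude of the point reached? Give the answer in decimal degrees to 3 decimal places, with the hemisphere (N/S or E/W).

SEIS-26: φ = -25.56000°, λ = +96.93639°
δ = d/R = 10288/6375 = 1.613804 rad
φ₂ = arcsin(sin φ₁ cos δ + cos φ₁ sin δ cos θ)
   = arcsin(-0.43146·-0.04299 + 0.90213·0.99908·-0.89180) = -51.74165°
λ₂ = λ₁ + atan2(sin θ sin δ cos φ₁, cos δ − sin φ₁ sin φ₂) = -36.17799°

51.742°S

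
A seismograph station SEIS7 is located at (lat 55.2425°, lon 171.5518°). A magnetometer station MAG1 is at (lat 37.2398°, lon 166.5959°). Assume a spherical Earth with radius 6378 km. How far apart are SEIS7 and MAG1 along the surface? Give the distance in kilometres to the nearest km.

Δφ = -18.0027°,  Δλ = -4.9559°
a = sin²(Δφ/2) + cos φ₁ cos φ₂ sin²(Δλ/2) = 0.025327
c = 2·arcsin(√a) = 0.319651 rad = 18.3146°
d = R·c = 6378 × 0.319651 = 2038.7 km

2039 km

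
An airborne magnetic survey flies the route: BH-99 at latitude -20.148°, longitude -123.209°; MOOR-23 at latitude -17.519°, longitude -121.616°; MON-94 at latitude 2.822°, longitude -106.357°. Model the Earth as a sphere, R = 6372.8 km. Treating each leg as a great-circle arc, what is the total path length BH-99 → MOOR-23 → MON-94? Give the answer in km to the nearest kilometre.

BH-99→MOOR-23: c = 0.052893 rad, d = 337.08 km
MOOR-23→MON-94: c = 0.441616 rad, d = 2814.33 km
Total = 337.08 + 2814.33 = 3151.41 km

3151 km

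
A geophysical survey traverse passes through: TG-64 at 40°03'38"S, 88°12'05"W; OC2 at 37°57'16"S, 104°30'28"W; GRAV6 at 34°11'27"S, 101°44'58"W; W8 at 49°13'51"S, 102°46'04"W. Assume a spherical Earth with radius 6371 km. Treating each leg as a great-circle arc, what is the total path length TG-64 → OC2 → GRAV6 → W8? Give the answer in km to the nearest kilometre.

TG-64: φ = -40.06056°, λ = -88.20139°
OC2: φ = -37.95444°, λ = -104.50778°
GRAV6: φ = -34.19083°, λ = -101.74944°
W8: φ = -49.23083°, λ = -102.76778°
TG-64→OC2: c = 0.223857 rad, d = 1426.19 km
OC2→GRAV6: c = 0.076338 rad, d = 486.35 km
GRAV6→W8: c = 0.262826 rad, d = 1674.46 km
Total = 1426.19 + 486.35 + 1674.46 = 3587.01 km

3587 km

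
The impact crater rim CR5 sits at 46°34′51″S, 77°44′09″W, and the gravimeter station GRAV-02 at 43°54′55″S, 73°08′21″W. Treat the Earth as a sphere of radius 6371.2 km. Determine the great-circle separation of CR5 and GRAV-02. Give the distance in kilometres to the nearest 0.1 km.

466.1 km

CR5: φ = -46.58083°, λ = -77.73583°
GRAV-02: φ = -43.91528°, λ = -73.13917°
Δφ = 2.6656°,  Δλ = 4.5967°
a = sin²(Δφ/2) + cos φ₁ cos φ₂ sin²(Δλ/2) = 0.001337
c = 2·arcsin(√a) = 0.073154 rad = 4.1914°
d = R·c = 6371.2 × 0.073154 = 466.1 km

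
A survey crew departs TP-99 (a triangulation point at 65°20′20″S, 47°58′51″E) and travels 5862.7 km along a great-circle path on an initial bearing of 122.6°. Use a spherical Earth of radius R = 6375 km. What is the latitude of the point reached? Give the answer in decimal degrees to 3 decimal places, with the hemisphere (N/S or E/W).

46.855°S

TP-99: φ = -65.33889°, λ = +47.98083°
δ = d/R = 5862.7/6375 = 0.919639 rad
φ₂ = arcsin(sin φ₁ cos δ + cos φ₁ sin δ cos θ)
   = arcsin(-0.90879·0.60611 + 0.41725·0.79538·-0.53877) = -46.85530°
λ₂ = λ₁ + atan2(sin θ sin δ cos φ₁, cos δ − sin φ₁ sin φ₂) = 149.49869°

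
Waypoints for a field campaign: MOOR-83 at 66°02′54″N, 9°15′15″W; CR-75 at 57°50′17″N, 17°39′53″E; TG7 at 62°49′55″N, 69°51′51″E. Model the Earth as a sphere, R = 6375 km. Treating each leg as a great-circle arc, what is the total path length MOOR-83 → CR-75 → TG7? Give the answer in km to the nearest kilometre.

MOOR-83: φ = +66.04833°, λ = -9.25417°
CR-75: φ = +57.83806°, λ = +17.66472°
TG7: φ = +62.83194°, λ = +69.86417°
MOOR-83→CR-75: c = 0.260211 rad, d = 1658.85 km
CR-75→TG7: c = 0.446137 rad, d = 2844.12 km
Total = 1658.85 + 2844.12 = 4502.97 km

4503 km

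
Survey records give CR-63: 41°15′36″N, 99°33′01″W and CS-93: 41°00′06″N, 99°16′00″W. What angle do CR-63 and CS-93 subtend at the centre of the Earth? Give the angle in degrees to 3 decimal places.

CR-63: φ = +41.26000°, λ = -99.55028°
CS-93: φ = +41.00167°, λ = -99.26667°
Δφ = -0.2583°,  Δλ = 0.2836°
a = sin²(Δφ/2) + cos φ₁ cos φ₂ sin²(Δλ/2) = 0.000009
c = 2·arcsin(√a) = 0.005851 rad = 0.3352°

0.335°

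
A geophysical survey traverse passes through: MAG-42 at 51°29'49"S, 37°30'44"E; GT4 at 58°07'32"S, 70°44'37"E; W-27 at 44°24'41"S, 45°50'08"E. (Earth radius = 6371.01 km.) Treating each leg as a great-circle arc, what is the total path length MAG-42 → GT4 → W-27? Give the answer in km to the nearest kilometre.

MAG-42: φ = -51.49694°, λ = +37.51222°
GT4: φ = -58.12556°, λ = +70.74361°
W-27: φ = -44.41139°, λ = +45.83556°
MAG-42→GT4: c = 0.349473 rad, d = 2226.49 km
GT4→W-27: c = 0.358557 rad, d = 2284.37 km
Total = 2226.49 + 2284.37 = 4510.86 km

4511 km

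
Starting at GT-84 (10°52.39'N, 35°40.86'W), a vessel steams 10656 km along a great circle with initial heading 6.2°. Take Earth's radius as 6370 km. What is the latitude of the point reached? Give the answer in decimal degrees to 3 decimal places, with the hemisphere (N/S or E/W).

72.177°N

GT-84: φ = +10.87317°, λ = -35.68100°
δ = d/R = 10656/6370 = 1.672841 rad
φ₂ = arcsin(sin φ₁ cos δ + cos φ₁ sin δ cos θ)
   = arcsin(0.18864·-0.10187 + 0.98205·0.99480·0.99415) = 72.17733°
λ₂ = λ₁ + atan2(sin θ sin δ cos φ₁, cos δ − sin φ₁ sin φ₂) = 123.76925°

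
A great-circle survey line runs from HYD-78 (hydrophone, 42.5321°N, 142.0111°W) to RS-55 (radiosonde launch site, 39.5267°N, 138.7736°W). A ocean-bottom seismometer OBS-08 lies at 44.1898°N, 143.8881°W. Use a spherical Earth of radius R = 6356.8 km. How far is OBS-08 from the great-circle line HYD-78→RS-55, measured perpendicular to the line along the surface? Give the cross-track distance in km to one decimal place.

5.6 km

δ₁₃ = central angle HYD-78→OBS-08 = 0.037473 rad  (haversine)
θ₁₃ = bearing HYD-78→OBS-08 = 321.179°,  θ₁₂ = bearing HYD-78→RS-55 = 139.828°
dₓₜ = R·arcsin(sin δ₁₃ · sin(θ₁₃ − θ₁₂)) = 6356.8·arcsin(0.03746·sin(181.351°)) = -5.615 km
|dₓₜ| = 5.615 km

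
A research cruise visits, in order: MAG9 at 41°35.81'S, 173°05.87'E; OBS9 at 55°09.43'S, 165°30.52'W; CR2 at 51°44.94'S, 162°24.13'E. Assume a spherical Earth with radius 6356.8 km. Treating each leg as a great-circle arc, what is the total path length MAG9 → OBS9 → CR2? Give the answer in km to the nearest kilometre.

4296 km

MAG9: φ = -41.59683°, λ = +173.09783°
OBS9: φ = -55.15717°, λ = -165.50867°
CR2: φ = -51.74900°, λ = +162.40217°
MAG9→OBS9: c = 0.340211 rad, d = 2162.65 km
OBS9→CR2: c = 0.335664 rad, d = 2133.75 km
Total = 2162.65 + 2133.75 = 4296.40 km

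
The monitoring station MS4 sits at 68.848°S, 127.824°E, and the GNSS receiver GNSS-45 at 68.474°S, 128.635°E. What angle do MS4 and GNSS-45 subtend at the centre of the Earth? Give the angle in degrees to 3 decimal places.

0.476°

Δφ = 0.3740°,  Δλ = 0.8110°
a = sin²(Δφ/2) + cos φ₁ cos φ₂ sin²(Δλ/2) = 0.000017
c = 2·arcsin(√a) = 0.008315 rad = 0.4764°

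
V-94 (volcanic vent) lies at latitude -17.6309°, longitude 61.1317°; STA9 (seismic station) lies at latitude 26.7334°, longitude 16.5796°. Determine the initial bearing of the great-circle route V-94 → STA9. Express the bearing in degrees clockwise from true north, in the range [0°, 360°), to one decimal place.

Δλ = -44.5521°
y = sin Δλ · cos φ₂ = -0.626568
x = cos φ₁ sin φ₂ − sin φ₁ cos φ₂ cos Δλ = 0.621477
θ = atan2(y, x) = -45.2337° → 314.7663° (mod 360°)

314.8°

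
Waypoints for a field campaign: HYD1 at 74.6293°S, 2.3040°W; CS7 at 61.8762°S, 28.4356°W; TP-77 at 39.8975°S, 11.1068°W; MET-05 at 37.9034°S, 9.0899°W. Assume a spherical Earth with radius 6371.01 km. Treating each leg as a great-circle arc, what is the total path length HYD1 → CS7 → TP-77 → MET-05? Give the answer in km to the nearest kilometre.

4741 km

HYD1→CS7: c = 0.274506 rad, d = 1748.88 km
CS7→TP-77: c = 0.425315 rad, d = 2709.69 km
TP-77→MET-05: c = 0.044289 rad, d = 282.17 km
Total = 1748.88 + 2709.69 + 282.17 = 4740.74 km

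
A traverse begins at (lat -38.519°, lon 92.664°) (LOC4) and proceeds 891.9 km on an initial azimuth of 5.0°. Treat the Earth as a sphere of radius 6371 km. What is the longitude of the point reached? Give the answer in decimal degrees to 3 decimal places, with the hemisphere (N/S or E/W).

δ = d/R = 891.9/6371 = 0.139994 rad
φ₂ = arcsin(sin φ₁ cos δ + cos φ₁ sin δ cos θ)
   = arcsin(-0.62277·0.99022 + 0.78240·0.13954·0.99619) = -30.52558°
λ₂ = λ₁ + atan2(sin θ sin δ cos φ₁, cos δ − sin φ₁ sin φ₂) = 93.47294°

93.473°E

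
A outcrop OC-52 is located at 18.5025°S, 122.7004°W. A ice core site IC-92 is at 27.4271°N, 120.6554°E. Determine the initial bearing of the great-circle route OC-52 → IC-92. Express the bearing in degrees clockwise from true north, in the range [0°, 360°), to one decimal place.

291.4°

Δλ = -116.6442°
y = sin Δλ · cos φ₂ = -0.793342
x = cos φ₁ sin φ₂ − sin φ₁ cos φ₂ cos Δλ = 0.310493
θ = atan2(y, x) = -68.6259° → 291.3741° (mod 360°)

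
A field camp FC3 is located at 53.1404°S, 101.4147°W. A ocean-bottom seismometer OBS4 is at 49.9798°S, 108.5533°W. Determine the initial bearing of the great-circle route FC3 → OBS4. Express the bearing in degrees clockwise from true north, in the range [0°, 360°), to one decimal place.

Δλ = -7.1386°
y = sin Δλ · cos φ₂ = -0.079913
x = cos φ₁ sin φ₂ − sin φ₁ cos φ₂ cos Δλ = 0.051147
θ = atan2(y, x) = -57.3795° → 302.6205° (mod 360°)

302.6°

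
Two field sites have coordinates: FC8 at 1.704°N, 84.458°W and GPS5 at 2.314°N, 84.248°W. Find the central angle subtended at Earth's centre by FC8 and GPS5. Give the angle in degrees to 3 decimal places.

0.645°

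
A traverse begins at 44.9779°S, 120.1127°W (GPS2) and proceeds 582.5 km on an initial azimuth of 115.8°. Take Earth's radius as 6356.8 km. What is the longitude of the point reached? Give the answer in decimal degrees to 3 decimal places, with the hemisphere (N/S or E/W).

113.167°W

δ = d/R = 582.5/6356.8 = 0.091634 rad
φ₂ = arcsin(sin φ₁ cos δ + cos φ₁ sin δ cos θ)
   = arcsin(-0.70683·0.99580 + 0.70738·0.09151·-0.43523) = -47.05775°
λ₂ = λ₁ + atan2(sin θ sin δ cos φ₁, cos δ − sin φ₁ sin φ₂) = -113.16695°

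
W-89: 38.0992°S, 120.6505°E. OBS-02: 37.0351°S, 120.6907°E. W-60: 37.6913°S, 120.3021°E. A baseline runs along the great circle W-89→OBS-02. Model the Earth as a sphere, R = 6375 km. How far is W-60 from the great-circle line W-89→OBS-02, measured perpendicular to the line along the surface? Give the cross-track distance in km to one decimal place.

δ₁₃ = central angle W-89→W-60 = 0.008585 rad  (haversine)
θ₁₃ = bearing W-89→W-60 = 325.912°,  θ₁₂ = bearing W-89→OBS-02 = 1.727°
dₓₜ = R·arcsin(sin δ₁₃ · sin(θ₁₃ − θ₁₂)) = 6375·arcsin(0.00859·sin(324.184°)) = -32.027 km
|dₓₜ| = 32.027 km

32.0 km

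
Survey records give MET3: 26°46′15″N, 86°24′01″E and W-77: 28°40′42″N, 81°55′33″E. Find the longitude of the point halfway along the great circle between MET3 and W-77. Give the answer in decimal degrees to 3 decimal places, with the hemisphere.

84.183°E

MET3: φ = +26.77083°, λ = +86.40028°
W-77: φ = +28.67833°, λ = +81.92583°
Bx = cos φ₂ cos Δλ = 0.874654,  By = cos φ₂ sin Δλ = -0.068444
φₘ = atan2(sin φ₁ + sin φ₂, √((cos φ₁ + Bx)² + By²)) = 27.74258°
λₘ = λ₁ + atan2(By, cos φ₁ + Bx) = 84.18264°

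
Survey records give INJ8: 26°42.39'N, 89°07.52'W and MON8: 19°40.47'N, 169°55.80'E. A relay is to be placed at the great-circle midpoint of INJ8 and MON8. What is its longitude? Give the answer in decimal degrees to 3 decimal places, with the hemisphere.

141.425°W

INJ8: φ = +26.70650°, λ = -89.12533°
MON8: φ = +19.67450°, λ = +169.93000°
Bx = cos φ₂ cos Δλ = -0.178777,  By = cos φ₂ sin Δλ = -0.924493
φₘ = atan2(sin φ₁ + sin φ₂, √((cos φ₁ + Bx)² + By²)) = 33.93158°
λₘ = λ₁ + atan2(By, cos φ₁ + Bx) = -141.42480°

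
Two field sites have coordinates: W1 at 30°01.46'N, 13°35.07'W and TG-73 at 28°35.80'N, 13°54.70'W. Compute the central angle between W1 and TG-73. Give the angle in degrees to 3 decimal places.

1.456°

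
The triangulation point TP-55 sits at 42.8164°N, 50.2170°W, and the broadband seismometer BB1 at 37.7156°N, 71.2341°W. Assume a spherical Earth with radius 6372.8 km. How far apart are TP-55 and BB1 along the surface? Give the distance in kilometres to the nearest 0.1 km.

Δφ = -5.1008°,  Δλ = -21.0171°
a = sin²(Δφ/2) + cos φ₁ cos φ₂ sin²(Δλ/2) = 0.021282
c = 2·arcsin(√a) = 0.292810 rad = 16.7768°
d = R·c = 6372.8 × 0.292810 = 1866.0 km

1866.0 km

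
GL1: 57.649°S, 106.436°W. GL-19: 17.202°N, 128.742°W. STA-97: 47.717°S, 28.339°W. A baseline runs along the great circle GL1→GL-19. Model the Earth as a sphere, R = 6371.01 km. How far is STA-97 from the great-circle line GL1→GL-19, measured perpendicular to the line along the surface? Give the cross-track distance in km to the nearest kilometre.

3391 km

δ₁₃ = central angle GL1→STA-97 = 0.796444 rad  (haversine)
θ₁₃ = bearing GL1→STA-97 = 112.942°,  θ₁₂ = bearing GL1→GL-19 = 338.164°
dₓₜ = R·arcsin(sin δ₁₃ · sin(θ₁₃ − θ₁₂)) = 6371.01·arcsin(0.71487·sin(-225.222°)) = 3390.782 km
|dₓₜ| = 3390.782 km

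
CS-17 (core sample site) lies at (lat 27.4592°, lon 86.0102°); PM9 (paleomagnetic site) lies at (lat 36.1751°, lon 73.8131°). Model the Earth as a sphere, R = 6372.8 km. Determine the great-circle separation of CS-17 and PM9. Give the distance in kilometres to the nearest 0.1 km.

Δφ = 8.7159°,  Δλ = -12.1971°
a = sin²(Δφ/2) + cos φ₁ cos φ₂ sin²(Δλ/2) = 0.013858
c = 2·arcsin(√a) = 0.235991 rad = 13.5213°
d = R·c = 6372.8 × 0.235991 = 1503.9 km

1503.9 km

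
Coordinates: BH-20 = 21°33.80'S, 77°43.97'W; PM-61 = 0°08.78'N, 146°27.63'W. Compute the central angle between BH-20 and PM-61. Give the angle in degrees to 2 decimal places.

70.34°

BH-20: φ = -21.56333°, λ = -77.73283°
PM-61: φ = +0.14633°, λ = -146.46050°
Δφ = 21.7097°,  Δλ = -68.7277°
a = sin²(Δφ/2) + cos φ₁ cos φ₂ sin²(Δλ/2) = 0.331765
c = 2·arcsin(√a) = 1.227631 rad = 70.3381°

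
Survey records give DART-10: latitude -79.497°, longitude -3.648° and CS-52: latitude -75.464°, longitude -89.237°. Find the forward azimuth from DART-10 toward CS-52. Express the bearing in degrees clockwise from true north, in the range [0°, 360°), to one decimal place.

237.8°

Δλ = -85.5890°
y = sin Δλ · cos φ₂ = -0.250245
x = cos φ₁ sin φ₂ − sin φ₁ cos φ₂ cos Δλ = -0.157472
θ = atan2(y, x) = -122.1810° → 237.8190° (mod 360°)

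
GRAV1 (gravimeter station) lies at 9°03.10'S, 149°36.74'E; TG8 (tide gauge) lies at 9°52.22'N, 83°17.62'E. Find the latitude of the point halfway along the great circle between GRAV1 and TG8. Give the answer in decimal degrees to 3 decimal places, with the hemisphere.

GRAV1: φ = -9.05167°, λ = +149.61233°
TG8: φ = +9.87033°, λ = +83.29367°
Bx = cos φ₂ cos Δλ = 0.395704,  By = cos φ₂ sin Δλ = -0.902238
φₘ = atan2(sin φ₁ + sin φ₂, √((cos φ₁ + Bx)² + By²)) = 0.48896°
λₘ = λ₁ + atan2(By, cos φ₁ + Bx) = 116.49757°

0.489°N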